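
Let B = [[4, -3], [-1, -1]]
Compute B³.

[[85, -48], [-16, 5]]

B² = [[19, -9], [-3, 4]]
B³ = [[85, -48], [-16, 5]]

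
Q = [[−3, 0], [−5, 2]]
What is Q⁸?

tr Q = −1 and det Q = −6, so the characteristic polynomial is λ² − (−1)λ + (−6) with roots −3 and 2.
Eigenvectors give P = [[1, 0], [1, 1]] with P⁻¹ = [[1, 0], [−1, 1]], and Q = P·diag(−3, 2)·P⁻¹.
Then Q⁸ = P·diag(6561, 256)·P⁻¹ = [[6561, 0], [6561, 256]] · [[1, 0], [−1, 1]] = [[6561, 0], [6305, 256]].

[[6561, 0], [6305, 256]]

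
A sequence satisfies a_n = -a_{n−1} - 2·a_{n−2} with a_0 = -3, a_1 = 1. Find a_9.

1

With companion matrix T = [[-1, -2], [1, 0]], [a_n, a_{n−1}]ᵀ = T·[a_{n−1}, a_{n−2}]ᵀ, so [a_9, a_8]ᵀ = T^8·[a_1, a_0]ᵀ.
T^8 = [[-17, -6], [3, -14]], giving [a_9, a_8]ᵀ = [[1], [45]].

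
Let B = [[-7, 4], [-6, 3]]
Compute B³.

[[-79, 52], [-78, 51]]

tr B = -4 and det B = 3, so the characteristic polynomial is λ² − (-4)λ + (3) with roots -3 and -1.
Eigenvectors give P = [[1, 2], [1, 3]] with P⁻¹ = [[3, -2], [-1, 1]], and B = P·diag(-3, -1)·P⁻¹.
Then B³ = P·diag(-27, -1)·P⁻¹ = [[-27, -2], [-27, -3]] · [[3, -2], [-1, 1]] = [[-79, 52], [-78, 51]].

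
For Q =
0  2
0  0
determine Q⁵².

Q is strictly triangular, hence nilpotent: Q² = 0, so Q⁵² = 0.

[[0, 0], [0, 0]]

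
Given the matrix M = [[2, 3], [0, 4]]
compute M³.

M² = [[4, 18], [0, 16]]
M³ = [[8, 84], [0, 64]]

[[8, 84], [0, 64]]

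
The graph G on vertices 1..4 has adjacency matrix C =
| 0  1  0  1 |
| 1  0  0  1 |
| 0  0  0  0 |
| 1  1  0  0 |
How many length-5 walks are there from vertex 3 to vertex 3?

The number of length-5 walks from vertex 3 to vertex 3 is entry (3,3) of C^5, where C is the adjacency matrix.
C^2 = [[2, 1, 0, 1], [1, 2, 0, 1], [0, 0, 0, 0], [1, 1, 0, 2]]
C^3 = [[2, 3, 0, 3], [3, 2, 0, 3], [0, 0, 0, 0], [3, 3, 0, 2]]
C^4 = [[6, 5, 0, 5], [5, 6, 0, 5], [0, 0, 0, 0], [5, 5, 0, 6]]
C^5 = [[10, 11, 0, 11], [11, 10, 0, 11], [0, 0, 0, 0], [11, 11, 0, 10]]

0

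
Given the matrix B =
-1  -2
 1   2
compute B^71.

B² = B (a projection; rank 1, trace 1), so B^71 = B.

[[-1, -2], [1, 2]]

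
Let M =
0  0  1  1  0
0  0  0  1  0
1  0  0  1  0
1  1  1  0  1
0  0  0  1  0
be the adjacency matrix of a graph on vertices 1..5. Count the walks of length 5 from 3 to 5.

7

The number of length-5 walks from vertex 3 to vertex 5 is entry (3,5) of M⁵, where M is the adjacency matrix.
M² = [[2, 1, 1, 1, 1], [1, 1, 1, 0, 1], [1, 1, 2, 1, 1], [1, 0, 1, 4, 0], [1, 1, 1, 0, 1]]
M³ = [[2, 1, 3, 5, 1], [1, 0, 1, 4, 0], [3, 1, 2, 5, 1], [5, 4, 5, 2, 4], [1, 0, 1, 4, 0]]
M⁴ = [[8, 5, 7, 7, 5], [5, 4, 5, 2, 4], [7, 5, 8, 7, 5], [7, 2, 7, 18, 2], [5, 4, 5, 2, 4]]
M⁵ = [[14, 7, 15, 25, 7], [7, 2, 7, 18, 2], [15, 7, 14, 25, 7], [25, 18, 25, 18, 18], [7, 2, 7, 18, 2]]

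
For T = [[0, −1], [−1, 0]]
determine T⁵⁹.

T² = I (check: tr T = 0 and det T = −1), so T⁵⁹ = T since 59 is odd.

[[0, −1], [−1, 0]]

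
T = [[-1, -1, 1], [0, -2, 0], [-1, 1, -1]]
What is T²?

[[0, 4, -2], [0, 4, 0], [2, -2, 0]]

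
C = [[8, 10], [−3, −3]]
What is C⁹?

tr C = 5 and det C = 6, so the characteristic polynomial is λ² − (5)λ + (6) with roots 2 and 3.
Eigenvectors give P = [[5, 2], [−3, −1]] with P⁻¹ = [[−1, −2], [3, 5]], and C = P·diag(2, 3)·P⁻¹.
Then C⁹ = P·diag(512, 19683)·P⁻¹ = [[2560, 39366], [−1536, −19683]] · [[−1, −2], [3, 5]] = [[115538, 191710], [−57513, −95343]].

[[115538, 191710], [−57513, −95343]]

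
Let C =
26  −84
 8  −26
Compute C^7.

[[1664, −5376], [512, −1664]]

tr C = 0 and det C = −4, so the characteristic polynomial is λ² − (0)λ + (−4) with roots 2 and −2.
Eigenvectors give P = [[7, 3], [2, 1]] with P⁻¹ = [[1, −3], [−2, 7]], and C = P·diag(2, −2)·P⁻¹.
Then C^7 = P·diag(128, −128)·P⁻¹ = [[896, −384], [256, −128]] · [[1, −3], [−2, 7]] = [[1664, −5376], [512, −1664]].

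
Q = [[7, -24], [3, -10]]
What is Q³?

tr Q = -3 and det Q = 2, so the characteristic polynomial is λ² − (-3)λ + (2) with roots -2 and -1.
Eigenvectors give P = [[-8, 3], [-3, 1]] with P⁻¹ = [[1, -3], [3, -8]], and Q = P·diag(-2, -1)·P⁻¹.
Then Q³ = P·diag(-8, -1)·P⁻¹ = [[64, -3], [24, -1]] · [[1, -3], [3, -8]] = [[55, -168], [21, -64]].

[[55, -168], [21, -64]]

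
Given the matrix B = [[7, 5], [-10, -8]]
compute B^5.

tr B = -1 and det B = -6, so the characteristic polynomial is λ² − (-1)λ + (-6) with roots -3 and 2.
Eigenvectors give P = [[-1, 1], [2, -1]] with P⁻¹ = [[1, 1], [2, 1]], and B = P·diag(-3, 2)·P⁻¹.
Then B^5 = P·diag(-243, 32)·P⁻¹ = [[243, 32], [-486, -32]] · [[1, 1], [2, 1]] = [[307, 275], [-550, -518]].

[[307, 275], [-550, -518]]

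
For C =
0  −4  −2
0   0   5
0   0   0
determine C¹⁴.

[[0, 0, 0], [0, 0, 0], [0, 0, 0]]

C is strictly triangular, hence nilpotent: C³ = 0, so C¹⁴ = 0.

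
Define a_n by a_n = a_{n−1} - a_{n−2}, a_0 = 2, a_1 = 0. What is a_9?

With companion matrix M = [[1, -1], [1, 0]], [a_n, a_{n−1}]ᵀ = M·[a_{n−1}, a_{n−2}]ᵀ, so [a_9, a_8]ᵀ = M⁸·[a_1, a_0]ᵀ.
M⁸ = [[0, -1], [1, -1]], giving [a_9, a_8]ᵀ = [[-2], [-2]].

-2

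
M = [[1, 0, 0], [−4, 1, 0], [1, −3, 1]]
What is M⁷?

M = I + N where N = [[0, 0, 0], [−4, 0, 0], [1, −3, 0]] is strictly lower-triangular, so N³ = 0.
(I + N)⁷ = I + 7·N + 21·N² = [[1, 0, 0], [−28, 1, 0], [259, −21, 1]].

[[1, 0, 0], [−28, 1, 0], [259, −21, 1]]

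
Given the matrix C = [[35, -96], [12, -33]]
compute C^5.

tr C = 2 and det C = -3, so the characteristic polynomial is λ² − (2)λ + (-3) with roots -1 and 3.
Eigenvectors give P = [[-8, 3], [-3, 1]] with P⁻¹ = [[1, -3], [3, -8]], and C = P·diag(-1, 3)·P⁻¹.
Then C^5 = P·diag(-1, 243)·P⁻¹ = [[8, 729], [3, 243]] · [[1, -3], [3, -8]] = [[2195, -5856], [732, -1953]].

[[2195, -5856], [732, -1953]]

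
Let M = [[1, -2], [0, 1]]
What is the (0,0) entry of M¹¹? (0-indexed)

M = I + N where N = [[0, -2], [0, 0]] is strictly upper-triangular, so N² = 0.
(I + N)¹¹ = I + 11·N = [[1, -22], [0, 1]].

1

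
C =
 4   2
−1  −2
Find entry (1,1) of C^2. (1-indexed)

14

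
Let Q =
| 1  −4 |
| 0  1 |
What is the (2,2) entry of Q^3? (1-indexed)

Q = I + N where N = [[0, −4], [0, 0]] is strictly upper-triangular, so N^2 = 0.
(I + N)^3 = I + 3·N = [[1, −12], [0, 1]].

1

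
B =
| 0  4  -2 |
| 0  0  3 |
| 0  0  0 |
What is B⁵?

[[0, 0, 0], [0, 0, 0], [0, 0, 0]]

B is strictly triangular, hence nilpotent: B³ = 0, so B⁵ = 0.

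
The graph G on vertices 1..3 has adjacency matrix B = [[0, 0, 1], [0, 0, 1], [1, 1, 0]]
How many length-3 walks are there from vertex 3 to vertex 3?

The number of length-3 walks from vertex 3 to vertex 3 is entry (3,3) of B^3, where B is the adjacency matrix.
B^2 = [[1, 1, 0], [1, 1, 0], [0, 0, 2]]
B^3 = [[0, 0, 2], [0, 0, 2], [2, 2, 0]]

0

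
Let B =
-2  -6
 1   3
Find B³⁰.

B² = B (a projection; rank 1, trace 1), so B³⁰ = B.

[[-2, -6], [1, 3]]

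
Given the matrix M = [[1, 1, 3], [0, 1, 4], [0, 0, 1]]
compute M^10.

M = I + N where N = [[0, 1, 3], [0, 0, 4], [0, 0, 0]] is strictly upper-triangular, so N^3 = 0.
(I + N)^10 = I + 10·N + 45·N^2 = [[1, 10, 210], [0, 1, 40], [0, 0, 1]].

[[1, 10, 210], [0, 1, 40], [0, 0, 1]]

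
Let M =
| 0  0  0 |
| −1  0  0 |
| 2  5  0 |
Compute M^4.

M is strictly triangular, hence nilpotent: M^3 = 0, so M^4 = 0.

[[0, 0, 0], [0, 0, 0], [0, 0, 0]]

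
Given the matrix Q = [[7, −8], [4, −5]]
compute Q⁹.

tr Q = 2 and det Q = −3, so the characteristic polynomial is λ² − (2)λ + (−3) with roots 3 and −1.
Eigenvectors give P = [[−2, −1], [−1, −1]] with P⁻¹ = [[−1, 1], [1, −2]], and Q = P·diag(3, −1)·P⁻¹.
Then Q⁹ = P·diag(19683, −1)·P⁻¹ = [[−39366, 1], [−19683, 1]] · [[−1, 1], [1, −2]] = [[39367, −39368], [19684, −19685]].

[[39367, −39368], [19684, −19685]]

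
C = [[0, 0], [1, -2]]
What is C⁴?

C² = [[0, 0], [-2, 4]]
C³ = [[0, 0], [4, -8]]
C⁴ = [[0, 0], [-8, 16]]

[[0, 0], [-8, 16]]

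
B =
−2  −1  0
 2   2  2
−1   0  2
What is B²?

[[2, 0, −2], [−2, 2, 8], [0, 1, 4]]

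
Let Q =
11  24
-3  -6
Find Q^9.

[[173051, 460104], [-57513, -152856]]

tr Q = 5 and det Q = 6, so the characteristic polynomial is λ² − (5)λ + (6) with roots 2 and 3.
Eigenvectors give P = [[8, -3], [-3, 1]] with P⁻¹ = [[-1, -3], [-3, -8]], and Q = P·diag(2, 3)·P⁻¹.
Then Q^9 = P·diag(512, 19683)·P⁻¹ = [[4096, -59049], [-1536, 19683]] · [[-1, -3], [-3, -8]] = [[173051, 460104], [-57513, -152856]].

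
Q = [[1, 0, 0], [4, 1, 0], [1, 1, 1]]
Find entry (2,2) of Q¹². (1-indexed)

Q = I + N where N = [[0, 0, 0], [4, 0, 0], [1, 1, 0]] is strictly lower-triangular, so N³ = 0.
(I + N)¹² = I + 12·N + 66·N² = [[1, 0, 0], [48, 1, 0], [276, 12, 1]].

1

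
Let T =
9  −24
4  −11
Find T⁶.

tr T = −2 and det T = −3, so the characteristic polynomial is λ² − (−2)λ + (−3) with roots 1 and −3.
Eigenvectors give P = [[3, −2], [1, −1]] with P⁻¹ = [[1, −2], [1, −3]], and T = P·diag(1, −3)·P⁻¹.
Then T⁶ = P·diag(1, 729)·P⁻¹ = [[3, −1458], [1, −729]] · [[1, −2], [1, −3]] = [[−1455, 4368], [−728, 2185]].

[[−1455, 4368], [−728, 2185]]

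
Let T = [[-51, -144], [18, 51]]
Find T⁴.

tr T = 0 and det T = -9, so the characteristic polynomial is λ² − (0)λ + (-9) with roots 3 and -3.
Eigenvectors give P = [[-8, -3], [3, 1]] with P⁻¹ = [[1, 3], [-3, -8]], and T = P·diag(3, -3)·P⁻¹.
Then T⁴ = P·diag(81, 81)·P⁻¹ = [[-648, -243], [243, 81]] · [[1, 3], [-3, -8]] = [[81, 0], [0, 81]].

[[81, 0], [0, 81]]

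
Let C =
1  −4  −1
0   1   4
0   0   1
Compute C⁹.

C = I + N where N = [[0, −4, −1], [0, 0, 4], [0, 0, 0]] is strictly upper-triangular, so N³ = 0.
(I + N)⁹ = I + 9·N + 36·N² = [[1, −36, −585], [0, 1, 36], [0, 0, 1]].

[[1, −36, −585], [0, 1, 36], [0, 0, 1]]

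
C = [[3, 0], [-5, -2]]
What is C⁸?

tr C = 1 and det C = -6, so the characteristic polynomial is λ² − (1)λ + (-6) with roots 3 and -2.
Eigenvectors give P = [[-1, 0], [1, 1]] with P⁻¹ = [[-1, 0], [1, 1]], and C = P·diag(3, -2)·P⁻¹.
Then C⁸ = P·diag(6561, 256)·P⁻¹ = [[-6561, 0], [6561, 256]] · [[-1, 0], [1, 1]] = [[6561, 0], [-6305, 256]].

[[6561, 0], [-6305, 256]]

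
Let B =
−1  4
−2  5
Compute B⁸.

tr B = 4 and det B = 3, so the characteristic polynomial is λ² − (4)λ + (3) with roots 1 and 3.
Eigenvectors give P = [[2, 1], [1, 1]] with P⁻¹ = [[1, −1], [−1, 2]], and B = P·diag(1, 3)·P⁻¹.
Then B⁸ = P·diag(1, 6561)·P⁻¹ = [[2, 6561], [1, 6561]] · [[1, −1], [−1, 2]] = [[−6559, 13120], [−6560, 13121]].

[[−6559, 13120], [−6560, 13121]]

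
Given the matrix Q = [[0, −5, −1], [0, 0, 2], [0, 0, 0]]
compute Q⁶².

[[0, 0, 0], [0, 0, 0], [0, 0, 0]]

Q is strictly triangular, hence nilpotent: Q³ = 0, so Q⁶² = 0.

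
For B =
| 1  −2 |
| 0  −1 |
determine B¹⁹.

B² = I (check: tr B = 0 and det B = −1), so B¹⁹ = B since 19 is odd.

[[1, −2], [0, −1]]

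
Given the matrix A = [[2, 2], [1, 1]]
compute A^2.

[[6, 6], [3, 3]]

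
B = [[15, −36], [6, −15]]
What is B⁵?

tr B = 0 and det B = −9, so the characteristic polynomial is λ² − (0)λ + (−9) with roots 3 and −3.
Eigenvectors give P = [[3, −2], [1, −1]] with P⁻¹ = [[1, −2], [1, −3]], and B = P·diag(3, −3)·P⁻¹.
Then B⁵ = P·diag(243, −243)·P⁻¹ = [[729, 486], [243, 243]] · [[1, −2], [1, −3]] = [[1215, −2916], [486, −1215]].

[[1215, −2916], [486, −1215]]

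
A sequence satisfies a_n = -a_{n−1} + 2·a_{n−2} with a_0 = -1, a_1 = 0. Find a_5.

10

With companion matrix C = [[-1, 2], [1, 0]], [a_n, a_{n−1}]ᵀ = C·[a_{n−1}, a_{n−2}]ᵀ, so [a_5, a_4]ᵀ = C⁴·[a_1, a_0]ᵀ.
C⁴ = [[11, -10], [-5, 6]], giving [a_5, a_4]ᵀ = [[10], [-6]].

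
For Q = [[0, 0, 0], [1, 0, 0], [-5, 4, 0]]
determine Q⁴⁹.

Q is strictly triangular, hence nilpotent: Q³ = 0, so Q⁴⁹ = 0.

[[0, 0, 0], [0, 0, 0], [0, 0, 0]]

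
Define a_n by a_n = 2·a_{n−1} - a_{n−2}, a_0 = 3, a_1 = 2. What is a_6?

-3

With companion matrix A = [[2, -1], [1, 0]], [a_n, a_{n−1}]ᵀ = A·[a_{n−1}, a_{n−2}]ᵀ, so [a_6, a_5]ᵀ = A⁵·[a_1, a_0]ᵀ.
A⁵ = [[6, -5], [5, -4]], giving [a_6, a_5]ᵀ = [[-3], [-2]].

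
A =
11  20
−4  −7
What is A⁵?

tr A = 4 and det A = 3, so the characteristic polynomial is λ² − (4)λ + (3) with roots 1 and 3.
Eigenvectors give P = [[−2, 5], [1, −2]] with P⁻¹ = [[2, 5], [1, 2]], and A = P·diag(1, 3)·P⁻¹.
Then A⁵ = P·diag(1, 243)·P⁻¹ = [[−2, 1215], [1, −486]] · [[2, 5], [1, 2]] = [[1211, 2420], [−484, −967]].

[[1211, 2420], [−484, −967]]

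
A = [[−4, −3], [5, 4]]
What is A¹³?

[[−4, −3], [5, 4]]

A² = I (check: tr A = 0 and det A = −1), so A¹³ = A since 13 is odd.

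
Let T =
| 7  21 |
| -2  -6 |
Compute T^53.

T² = T (a projection; rank 1, trace 1), so T^53 = T.

[[7, 21], [-2, -6]]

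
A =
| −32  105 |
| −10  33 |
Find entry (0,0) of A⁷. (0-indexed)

tr A = 1 and det A = −6, so the characteristic polynomial is λ² − (1)λ + (−6) with roots 3 and −2.
Eigenvectors give P = [[−3, −7], [−1, −2]] with P⁻¹ = [[2, −7], [−1, 3]], and A = P·diag(3, −2)·P⁻¹.
Then A⁷ = P·diag(2187, −128)·P⁻¹ = [[−6561, 896], [−2187, 256]] · [[2, −7], [−1, 3]] = [[−14018, 48615], [−4630, 16077]].

−14018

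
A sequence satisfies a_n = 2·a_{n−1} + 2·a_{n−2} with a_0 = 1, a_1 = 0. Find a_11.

With companion matrix B = [[2, 2], [1, 0]], [a_n, a_{n−1}]ᵀ = B·[a_{n−1}, a_{n−2}]ᵀ, so [a_11, a_10]ᵀ = B^10·[a_1, a_0]ᵀ.
B^10 = [[18272, 13376], [6688, 4896]], giving [a_11, a_10]ᵀ = [[13376], [4896]].

13376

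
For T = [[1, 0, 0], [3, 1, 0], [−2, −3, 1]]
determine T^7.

T = I + N where N = [[0, 0, 0], [3, 0, 0], [−2, −3, 0]] is strictly lower-triangular, so N^3 = 0.
(I + N)^7 = I + 7·N + 21·N^2 = [[1, 0, 0], [21, 1, 0], [−203, −21, 1]].

[[1, 0, 0], [21, 1, 0], [−203, −21, 1]]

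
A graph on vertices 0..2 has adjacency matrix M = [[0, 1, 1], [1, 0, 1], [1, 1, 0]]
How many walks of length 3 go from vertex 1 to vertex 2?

3

The number of length-3 walks from vertex 1 to vertex 2 is entry (1,2) of M³, where M is the adjacency matrix.
M² = [[2, 1, 1], [1, 2, 1], [1, 1, 2]]
M³ = [[2, 3, 3], [3, 2, 3], [3, 3, 2]]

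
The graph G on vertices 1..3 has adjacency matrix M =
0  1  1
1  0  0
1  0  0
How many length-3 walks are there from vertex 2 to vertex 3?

The number of length-3 walks from vertex 2 to vertex 3 is entry (2,3) of M^3, where M is the adjacency matrix.
M^2 = [[2, 0, 0], [0, 1, 1], [0, 1, 1]]
M^3 = [[0, 2, 2], [2, 0, 0], [2, 0, 0]]

0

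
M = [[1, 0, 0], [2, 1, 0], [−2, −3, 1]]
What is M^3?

M = I + N where N = [[0, 0, 0], [2, 0, 0], [−2, −3, 0]] is strictly lower-triangular, so N^3 = 0.
(I + N)^3 = I + 3·N + 3·N^2 = [[1, 0, 0], [6, 1, 0], [−24, −9, 1]].

[[1, 0, 0], [6, 1, 0], [−24, −9, 1]]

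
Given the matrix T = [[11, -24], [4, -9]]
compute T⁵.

[[731, -1464], [244, -489]]

tr T = 2 and det T = -3, so the characteristic polynomial is λ² − (2)λ + (-3) with roots 3 and -1.
Eigenvectors give P = [[-3, 2], [-1, 1]] with P⁻¹ = [[-1, 2], [-1, 3]], and T = P·diag(3, -1)·P⁻¹.
Then T⁵ = P·diag(243, -1)·P⁻¹ = [[-729, -2], [-243, -1]] · [[-1, 2], [-1, 3]] = [[731, -1464], [244, -489]].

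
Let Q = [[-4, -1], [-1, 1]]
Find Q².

[[17, 3], [3, 2]]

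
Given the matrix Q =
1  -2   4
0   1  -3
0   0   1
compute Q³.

[[1, -6, 30], [0, 1, -9], [0, 0, 1]]

Q = I + N where N = [[0, -2, 4], [0, 0, -3], [0, 0, 0]] is strictly upper-triangular, so N³ = 0.
(I + N)³ = I + 3·N + 3·N² = [[1, -6, 30], [0, 1, -9], [0, 0, 1]].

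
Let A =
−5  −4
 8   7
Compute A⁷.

[[−2189, −2188], [4376, 4375]]

tr A = 2 and det A = −3, so the characteristic polynomial is λ² − (2)λ + (−3) with roots −1 and 3.
Eigenvectors give P = [[1, −1], [−1, 2]] with P⁻¹ = [[2, 1], [1, 1]], and A = P·diag(−1, 3)·P⁻¹.
Then A⁷ = P·diag(−1, 2187)·P⁻¹ = [[−1, −2187], [1, 4374]] · [[2, 1], [1, 1]] = [[−2189, −2188], [4376, 4375]].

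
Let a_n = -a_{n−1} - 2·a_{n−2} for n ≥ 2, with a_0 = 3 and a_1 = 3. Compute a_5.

-21

With companion matrix T = [[-1, -2], [1, 0]], [a_n, a_{n−1}]ᵀ = T·[a_{n−1}, a_{n−2}]ᵀ, so [a_5, a_4]ᵀ = T^4·[a_1, a_0]ᵀ.
T^4 = [[-1, -6], [3, 2]], giving [a_5, a_4]ᵀ = [[-21], [15]].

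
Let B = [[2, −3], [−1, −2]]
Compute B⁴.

B² = [[7, 0], [0, 7]]
B³ = [[14, −21], [−7, −14]]
B⁴ = [[49, 0], [0, 49]]

[[49, 0], [0, 49]]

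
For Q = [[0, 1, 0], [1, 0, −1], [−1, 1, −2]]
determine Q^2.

[[1, 0, −1], [1, 0, 2], [3, −3, 3]]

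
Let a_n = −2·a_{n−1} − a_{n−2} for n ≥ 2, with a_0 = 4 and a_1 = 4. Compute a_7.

52

With companion matrix B = [[−2, −1], [1, 0]], [a_n, a_{n−1}]ᵀ = B·[a_{n−1}, a_{n−2}]ᵀ, so [a_7, a_6]ᵀ = B^6·[a_1, a_0]ᵀ.
B^6 = [[7, 6], [−6, −5]], giving [a_7, a_6]ᵀ = [[52], [−44]].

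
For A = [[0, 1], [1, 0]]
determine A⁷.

A² = I (check: tr A = 0 and det A = −1), so A⁷ = A since 7 is odd.

[[0, 1], [1, 0]]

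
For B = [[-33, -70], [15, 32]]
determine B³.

tr B = -1 and det B = -6, so the characteristic polynomial is λ² − (-1)λ + (-6) with roots 2 and -3.
Eigenvectors give P = [[-2, 7], [1, -3]] with P⁻¹ = [[3, 7], [1, 2]], and B = P·diag(2, -3)·P⁻¹.
Then B³ = P·diag(8, -27)·P⁻¹ = [[-16, -189], [8, 81]] · [[3, 7], [1, 2]] = [[-237, -490], [105, 218]].

[[-237, -490], [105, 218]]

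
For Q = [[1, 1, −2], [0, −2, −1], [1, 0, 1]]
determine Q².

[[−1, −1, −5], [−1, 4, 1], [2, 1, −1]]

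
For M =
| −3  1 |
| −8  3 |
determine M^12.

[[1, 0], [0, 1]]

M² = I (check: tr M = 0 and det M = −1), so M^12 = I since 12 is even.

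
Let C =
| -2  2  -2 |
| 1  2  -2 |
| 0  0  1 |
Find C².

[[6, 0, -2], [0, 6, -8], [0, 0, 1]]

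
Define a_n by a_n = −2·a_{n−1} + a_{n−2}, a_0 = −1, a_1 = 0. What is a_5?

12

With companion matrix Q = [[−2, 1], [1, 0]], [a_n, a_{n−1}]ᵀ = Q·[a_{n−1}, a_{n−2}]ᵀ, so [a_5, a_4]ᵀ = Q^4·[a_1, a_0]ᵀ.
Q^4 = [[29, −12], [−12, 5]], giving [a_5, a_4]ᵀ = [[12], [−5]].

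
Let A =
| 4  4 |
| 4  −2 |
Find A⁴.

[[1088, 416], [416, 464]]

A² = [[32, 8], [8, 20]]
A³ = [[160, 112], [112, −8]]
A⁴ = [[1088, 416], [416, 464]]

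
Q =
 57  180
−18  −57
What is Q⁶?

tr Q = 0 and det Q = −9, so the characteristic polynomial is λ² − (0)λ + (−9) with roots 3 and −3.
Eigenvectors give P = [[10, −3], [−3, 1]] with P⁻¹ = [[1, 3], [3, 10]], and Q = P·diag(3, −3)·P⁻¹.
Then Q⁶ = P·diag(729, 729)·P⁻¹ = [[7290, −2187], [−2187, 729]] · [[1, 3], [3, 10]] = [[729, 0], [0, 729]].

[[729, 0], [0, 729]]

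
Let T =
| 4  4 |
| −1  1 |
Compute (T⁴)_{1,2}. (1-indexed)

T² = [[12, 20], [−5, −3]]
T³ = [[28, 68], [−17, −23]]
T⁴ = [[44, 180], [−45, −91]]

180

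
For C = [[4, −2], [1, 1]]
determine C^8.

tr C = 5 and det C = 6, so the characteristic polynomial is λ² − (5)λ + (6) with roots 2 and 3.
Eigenvectors give P = [[1, 2], [1, 1]] with P⁻¹ = [[−1, 2], [1, −1]], and C = P·diag(2, 3)·P⁻¹.
Then C^8 = P·diag(256, 6561)·P⁻¹ = [[256, 13122], [256, 6561]] · [[−1, 2], [1, −1]] = [[12866, −12610], [6305, −6049]].

[[12866, −12610], [6305, −6049]]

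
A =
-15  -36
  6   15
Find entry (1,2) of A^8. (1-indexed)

tr A = 0 and det A = -9, so the characteristic polynomial is λ² − (0)λ + (-9) with roots 3 and -3.
Eigenvectors give P = [[-2, 3], [1, -1]] with P⁻¹ = [[1, 3], [1, 2]], and A = P·diag(3, -3)·P⁻¹.
Then A^8 = P·diag(6561, 6561)·P⁻¹ = [[-13122, 19683], [6561, -6561]] · [[1, 3], [1, 2]] = [[6561, 0], [0, 6561]].

0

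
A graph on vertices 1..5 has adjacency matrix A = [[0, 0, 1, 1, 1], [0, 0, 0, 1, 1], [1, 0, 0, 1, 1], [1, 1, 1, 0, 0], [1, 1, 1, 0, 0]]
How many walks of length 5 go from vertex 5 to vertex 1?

The number of length-5 walks from vertex 5 to vertex 1 is entry (5,1) of A⁵, where A is the adjacency matrix.
A² = [[3, 2, 2, 1, 1], [2, 2, 2, 0, 0], [2, 2, 3, 1, 1], [1, 0, 1, 3, 3], [1, 0, 1, 3, 3]]
A³ = [[4, 2, 5, 7, 7], [2, 0, 2, 6, 6], [5, 2, 4, 7, 7], [7, 6, 7, 2, 2], [7, 6, 7, 2, 2]]
A⁴ = [[19, 14, 18, 11, 11], [14, 12, 14, 4, 4], [18, 14, 19, 11, 11], [11, 4, 11, 20, 20], [11, 4, 11, 20, 20]]
A⁵ = [[40, 22, 41, 51, 51], [22, 8, 22, 40, 40], [41, 22, 40, 51, 51], [51, 40, 51, 26, 26], [51, 40, 51, 26, 26]]

51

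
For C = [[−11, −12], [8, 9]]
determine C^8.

[[19681, 19680], [−13120, −13119]]

tr C = −2 and det C = −3, so the characteristic polynomial is λ² − (−2)λ + (−3) with roots −3 and 1.
Eigenvectors give P = [[3, −1], [−2, 1]] with P⁻¹ = [[1, 1], [2, 3]], and C = P·diag(−3, 1)·P⁻¹.
Then C^8 = P·diag(6561, 1)·P⁻¹ = [[19683, −1], [−13122, 1]] · [[1, 1], [2, 3]] = [[19681, 19680], [−13120, −13119]].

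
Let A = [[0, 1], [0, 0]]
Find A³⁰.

A is strictly triangular, hence nilpotent: A² = 0, so A³⁰ = 0.

[[0, 0], [0, 0]]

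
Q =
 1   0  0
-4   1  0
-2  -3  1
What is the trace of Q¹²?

3

Q = I + N where N = [[0, 0, 0], [-4, 0, 0], [-2, -3, 0]] is strictly lower-triangular, so N³ = 0.
(I + N)¹² = I + 12·N + 66·N² = [[1, 0, 0], [-48, 1, 0], [768, -36, 1]].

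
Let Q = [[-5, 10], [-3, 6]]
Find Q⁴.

[[-5, 10], [-3, 6]]

Q² = Q (a projection; rank 1, trace 1), so Q⁴ = Q.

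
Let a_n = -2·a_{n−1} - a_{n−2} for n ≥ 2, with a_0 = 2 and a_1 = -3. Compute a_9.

-11

With companion matrix A = [[-2, -1], [1, 0]], [a_n, a_{n−1}]ᵀ = A·[a_{n−1}, a_{n−2}]ᵀ, so [a_9, a_8]ᵀ = A⁸·[a_1, a_0]ᵀ.
A⁸ = [[9, 8], [-8, -7]], giving [a_9, a_8]ᵀ = [[-11], [10]].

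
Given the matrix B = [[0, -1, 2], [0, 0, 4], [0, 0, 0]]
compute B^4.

[[0, 0, 0], [0, 0, 0], [0, 0, 0]]

B is strictly triangular, hence nilpotent: B^3 = 0, so B^4 = 0.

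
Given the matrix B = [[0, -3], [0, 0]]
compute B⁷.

[[0, 0], [0, 0]]

B is strictly triangular, hence nilpotent: B² = 0, so B⁷ = 0.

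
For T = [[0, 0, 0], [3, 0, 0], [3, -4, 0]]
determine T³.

[[0, 0, 0], [0, 0, 0], [0, 0, 0]]

T is strictly triangular, hence nilpotent: T³ = 0, so T³ = 0.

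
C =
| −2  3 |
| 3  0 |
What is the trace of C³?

−62

C² = [[13, −6], [−6, 9]]
C³ = [[−44, 39], [39, −18]]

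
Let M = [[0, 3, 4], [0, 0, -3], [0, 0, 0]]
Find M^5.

[[0, 0, 0], [0, 0, 0], [0, 0, 0]]

M is strictly triangular, hence nilpotent: M^3 = 0, so M^5 = 0.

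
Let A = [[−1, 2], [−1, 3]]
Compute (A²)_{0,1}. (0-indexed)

4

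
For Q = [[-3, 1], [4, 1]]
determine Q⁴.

[[185, -36], [-144, 41]]

Q² = [[13, -2], [-8, 5]]
Q³ = [[-47, 11], [44, -3]]
Q⁴ = [[185, -36], [-144, 41]]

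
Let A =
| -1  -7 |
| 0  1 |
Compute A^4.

[[1, 0], [0, 1]]

A² = I (check: tr A = 0 and det A = -1), so A^4 = I since 4 is even.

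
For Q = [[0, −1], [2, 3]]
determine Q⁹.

tr Q = 3 and det Q = 2, so the characteristic polynomial is λ² − (3)λ + (2) with roots 2 and 1.
Eigenvectors give P = [[−1, −1], [2, 1]] with P⁻¹ = [[1, 1], [−2, −1]], and Q = P·diag(2, 1)·P⁻¹.
Then Q⁹ = P·diag(512, 1)·P⁻¹ = [[−512, −1], [1024, 1]] · [[1, 1], [−2, −1]] = [[−510, −511], [1022, 1023]].

[[−510, −511], [1022, 1023]]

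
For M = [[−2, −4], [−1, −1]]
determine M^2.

[[8, 12], [3, 5]]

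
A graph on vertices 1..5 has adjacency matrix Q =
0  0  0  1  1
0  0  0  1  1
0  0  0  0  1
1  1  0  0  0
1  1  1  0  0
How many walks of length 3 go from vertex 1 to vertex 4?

4

The number of length-3 walks from vertex 1 to vertex 4 is entry (1,4) of Q³, where Q is the adjacency matrix.
Q² = [[2, 2, 1, 0, 0], [2, 2, 1, 0, 0], [1, 1, 1, 0, 0], [0, 0, 0, 2, 2], [0, 0, 0, 2, 3]]
Q³ = [[0, 0, 0, 4, 5], [0, 0, 0, 4, 5], [0, 0, 0, 2, 3], [4, 4, 2, 0, 0], [5, 5, 3, 0, 0]]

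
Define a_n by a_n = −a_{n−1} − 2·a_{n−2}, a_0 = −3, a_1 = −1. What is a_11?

43

With companion matrix Q = [[−1, −2], [1, 0]], [a_n, a_{n−1}]ᵀ = Q·[a_{n−1}, a_{n−2}]ᵀ, so [a_11, a_10]ᵀ = Q¹⁰·[a_1, a_0]ᵀ.
Q¹⁰ = [[23, −22], [11, 34]], giving [a_11, a_10]ᵀ = [[43], [−113]].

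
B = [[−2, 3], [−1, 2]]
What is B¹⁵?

[[−2, 3], [−1, 2]]

B² = I (check: tr B = 0 and det B = −1), so B¹⁵ = B since 15 is odd.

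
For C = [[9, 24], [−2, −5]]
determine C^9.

tr C = 4 and det C = 3, so the characteristic polynomial is λ² − (4)λ + (3) with roots 1 and 3.
Eigenvectors give P = [[−3, 4], [1, −1]] with P⁻¹ = [[1, 4], [1, 3]], and C = P·diag(1, 3)·P⁻¹.
Then C^9 = P·diag(1, 19683)·P⁻¹ = [[−3, 78732], [1, −19683]] · [[1, 4], [1, 3]] = [[78729, 236184], [−19682, −59045]].

[[78729, 236184], [−19682, −59045]]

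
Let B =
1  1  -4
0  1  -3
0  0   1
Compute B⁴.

B = I + N where N = [[0, 1, -4], [0, 0, -3], [0, 0, 0]] is strictly upper-triangular, so N³ = 0.
(I + N)⁴ = I + 4·N + 6·N² = [[1, 4, -34], [0, 1, -12], [0, 0, 1]].

[[1, 4, -34], [0, 1, -12], [0, 0, 1]]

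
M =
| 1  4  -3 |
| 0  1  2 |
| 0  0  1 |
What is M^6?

[[1, 24, 102], [0, 1, 12], [0, 0, 1]]

M = I + N where N = [[0, 4, -3], [0, 0, 2], [0, 0, 0]] is strictly upper-triangular, so N^3 = 0.
(I + N)^6 = I + 6·N + 15·N^2 = [[1, 24, 102], [0, 1, 12], [0, 0, 1]].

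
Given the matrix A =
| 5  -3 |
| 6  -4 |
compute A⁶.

tr A = 1 and det A = -2, so the characteristic polynomial is λ² − (1)λ + (-2) with roots 2 and -1.
Eigenvectors give P = [[1, -1], [1, -2]] with P⁻¹ = [[2, -1], [1, -1]], and A = P·diag(2, -1)·P⁻¹.
Then A⁶ = P·diag(64, 1)·P⁻¹ = [[64, -1], [64, -2]] · [[2, -1], [1, -1]] = [[127, -63], [126, -62]].

[[127, -63], [126, -62]]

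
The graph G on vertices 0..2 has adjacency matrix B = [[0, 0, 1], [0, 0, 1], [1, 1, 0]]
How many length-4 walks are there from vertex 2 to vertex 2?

4

The number of length-4 walks from vertex 2 to vertex 2 is entry (2,2) of B⁴, where B is the adjacency matrix.
B² = [[1, 1, 0], [1, 1, 0], [0, 0, 2]]
B³ = [[0, 0, 2], [0, 0, 2], [2, 2, 0]]
B⁴ = [[2, 2, 0], [2, 2, 0], [0, 0, 4]]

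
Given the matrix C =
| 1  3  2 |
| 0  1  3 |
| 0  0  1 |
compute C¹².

[[1, 36, 618], [0, 1, 36], [0, 0, 1]]

C = I + N where N = [[0, 3, 2], [0, 0, 3], [0, 0, 0]] is strictly upper-triangular, so N³ = 0.
(I + N)¹² = I + 12·N + 66·N² = [[1, 36, 618], [0, 1, 36], [0, 0, 1]].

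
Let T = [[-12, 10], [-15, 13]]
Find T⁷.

[[-4758, 4630], [-6945, 6817]]

tr T = 1 and det T = -6, so the characteristic polynomial is λ² − (1)λ + (-6) with roots 3 and -2.
Eigenvectors give P = [[-2, 1], [-3, 1]] with P⁻¹ = [[1, -1], [3, -2]], and T = P·diag(3, -2)·P⁻¹.
Then T⁷ = P·diag(2187, -128)·P⁻¹ = [[-4374, -128], [-6561, -128]] · [[1, -1], [3, -2]] = [[-4758, 4630], [-6945, 6817]].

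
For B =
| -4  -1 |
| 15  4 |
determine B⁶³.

B² = I (check: tr B = 0 and det B = -1), so B⁶³ = B since 63 is odd.

[[-4, -1], [15, 4]]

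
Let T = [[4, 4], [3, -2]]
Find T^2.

[[28, 8], [6, 16]]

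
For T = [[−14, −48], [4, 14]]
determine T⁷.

tr T = 0 and det T = −4, so the characteristic polynomial is λ² − (0)λ + (−4) with roots 2 and −2.
Eigenvectors give P = [[3, 4], [−1, −1]] with P⁻¹ = [[−1, −4], [1, 3]], and T = P·diag(2, −2)·P⁻¹.
Then T⁷ = P·diag(128, −128)·P⁻¹ = [[384, −512], [−128, 128]] · [[−1, −4], [1, 3]] = [[−896, −3072], [256, 896]].

[[−896, −3072], [256, 896]]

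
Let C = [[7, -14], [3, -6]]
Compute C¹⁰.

C² = C (a projection; rank 1, trace 1), so C¹⁰ = C.

[[7, -14], [3, -6]]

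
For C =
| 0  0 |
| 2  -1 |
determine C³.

C² = [[0, 0], [-2, 1]]
C³ = [[0, 0], [2, -1]]

[[0, 0], [2, -1]]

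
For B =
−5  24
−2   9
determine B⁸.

tr B = 4 and det B = 3, so the characteristic polynomial is λ² − (4)λ + (3) with roots 1 and 3.
Eigenvectors give P = [[−4, 3], [−1, 1]] with P⁻¹ = [[−1, 3], [−1, 4]], and B = P·diag(1, 3)·P⁻¹.
Then B⁸ = P·diag(1, 6561)·P⁻¹ = [[−4, 19683], [−1, 6561]] · [[−1, 3], [−1, 4]] = [[−19679, 78720], [−6560, 26241]].

[[−19679, 78720], [−6560, 26241]]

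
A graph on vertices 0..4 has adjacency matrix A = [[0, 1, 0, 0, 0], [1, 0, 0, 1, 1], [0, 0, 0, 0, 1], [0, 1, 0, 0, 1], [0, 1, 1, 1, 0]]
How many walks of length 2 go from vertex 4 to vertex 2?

0

The number of length-2 walks from vertex 4 to vertex 2 is entry (4,2) of A², where A is the adjacency matrix.
A² = [[1, 0, 0, 1, 1], [0, 3, 1, 1, 1], [0, 1, 1, 1, 0], [1, 1, 1, 2, 1], [1, 1, 0, 1, 3]]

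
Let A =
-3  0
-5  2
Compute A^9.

[[-19683, 0], [-20195, 512]]

tr A = -1 and det A = -6, so the characteristic polynomial is λ² − (-1)λ + (-6) with roots 2 and -3.
Eigenvectors give P = [[0, 1], [-1, 1]] with P⁻¹ = [[1, -1], [1, 0]], and A = P·diag(2, -3)·P⁻¹.
Then A^9 = P·diag(512, -19683)·P⁻¹ = [[0, -19683], [-512, -19683]] · [[1, -1], [1, 0]] = [[-19683, 0], [-20195, 512]].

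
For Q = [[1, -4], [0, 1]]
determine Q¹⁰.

Q = I + N where N = [[0, -4], [0, 0]] is strictly upper-triangular, so N² = 0.
(I + N)¹⁰ = I + 10·N = [[1, -40], [0, 1]].

[[1, -40], [0, 1]]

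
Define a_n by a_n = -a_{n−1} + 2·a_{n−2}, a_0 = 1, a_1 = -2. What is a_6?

64

With companion matrix M = [[-1, 2], [1, 0]], [a_n, a_{n−1}]ᵀ = M·[a_{n−1}, a_{n−2}]ᵀ, so [a_6, a_5]ᵀ = M^5·[a_1, a_0]ᵀ.
M^5 = [[-21, 22], [11, -10]], giving [a_6, a_5]ᵀ = [[64], [-32]].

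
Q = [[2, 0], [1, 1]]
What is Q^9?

tr Q = 3 and det Q = 2, so the characteristic polynomial is λ² − (3)λ + (2) with roots 2 and 1.
Eigenvectors give P = [[1, 0], [1, -1]] with P⁻¹ = [[1, 0], [1, -1]], and Q = P·diag(2, 1)·P⁻¹.
Then Q^9 = P·diag(512, 1)·P⁻¹ = [[512, 0], [512, -1]] · [[1, 0], [1, -1]] = [[512, 0], [511, 1]].

[[512, 0], [511, 1]]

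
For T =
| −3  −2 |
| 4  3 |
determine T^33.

[[−3, −2], [4, 3]]

T² = I (check: tr T = 0 and det T = −1), so T^33 = T since 33 is odd.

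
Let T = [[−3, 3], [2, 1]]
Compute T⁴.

T² = [[15, −6], [−4, 7]]
T³ = [[−57, 39], [26, −5]]
T⁴ = [[249, −132], [−88, 73]]

[[249, −132], [−88, 73]]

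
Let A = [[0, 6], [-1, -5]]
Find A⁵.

tr A = -5 and det A = 6, so the characteristic polynomial is λ² − (-5)λ + (6) with roots -2 and -3.
Eigenvectors give P = [[-3, -2], [1, 1]] with P⁻¹ = [[-1, -2], [1, 3]], and A = P·diag(-2, -3)·P⁻¹.
Then A⁵ = P·diag(-32, -243)·P⁻¹ = [[96, 486], [-32, -243]] · [[-1, -2], [1, 3]] = [[390, 1266], [-211, -665]].

[[390, 1266], [-211, -665]]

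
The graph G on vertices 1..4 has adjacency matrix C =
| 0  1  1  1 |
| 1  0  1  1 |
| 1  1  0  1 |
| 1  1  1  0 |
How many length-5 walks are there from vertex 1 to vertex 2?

61

The number of length-5 walks from vertex 1 to vertex 2 is entry (1,2) of C^5, where C is the adjacency matrix.
C^2 = [[3, 2, 2, 2], [2, 3, 2, 2], [2, 2, 3, 2], [2, 2, 2, 3]]
C^3 = [[6, 7, 7, 7], [7, 6, 7, 7], [7, 7, 6, 7], [7, 7, 7, 6]]
C^4 = [[21, 20, 20, 20], [20, 21, 20, 20], [20, 20, 21, 20], [20, 20, 20, 21]]
C^5 = [[60, 61, 61, 61], [61, 60, 61, 61], [61, 61, 60, 61], [61, 61, 61, 60]]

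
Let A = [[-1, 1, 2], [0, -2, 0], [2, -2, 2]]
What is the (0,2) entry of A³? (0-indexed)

14

A² = [[5, -7, 2], [0, 4, 0], [2, 2, 8]]
A³ = [[-1, 15, 14], [0, -8, 0], [14, -18, 20]]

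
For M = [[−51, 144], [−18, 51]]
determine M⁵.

tr M = 0 and det M = −9, so the characteristic polynomial is λ² − (0)λ + (−9) with roots 3 and −3.
Eigenvectors give P = [[−8, 3], [−3, 1]] with P⁻¹ = [[1, −3], [3, −8]], and M = P·diag(3, −3)·P⁻¹.
Then M⁵ = P·diag(243, −243)·P⁻¹ = [[−1944, −729], [−729, −243]] · [[1, −3], [3, −8]] = [[−4131, 11664], [−1458, 4131]].

[[−4131, 11664], [−1458, 4131]]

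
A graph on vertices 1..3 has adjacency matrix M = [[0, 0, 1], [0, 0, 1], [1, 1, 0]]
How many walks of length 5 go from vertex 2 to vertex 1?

The number of length-5 walks from vertex 2 to vertex 1 is entry (2,1) of M⁵, where M is the adjacency matrix.
M² = [[1, 1, 0], [1, 1, 0], [0, 0, 2]]
M³ = [[0, 0, 2], [0, 0, 2], [2, 2, 0]]
M⁴ = [[2, 2, 0], [2, 2, 0], [0, 0, 4]]
M⁵ = [[0, 0, 4], [0, 0, 4], [4, 4, 0]]

0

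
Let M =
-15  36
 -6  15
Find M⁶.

tr M = 0 and det M = -9, so the characteristic polynomial is λ² − (0)λ + (-9) with roots 3 and -3.
Eigenvectors give P = [[-2, -3], [-1, -1]] with P⁻¹ = [[1, -3], [-1, 2]], and M = P·diag(3, -3)·P⁻¹.
Then M⁶ = P·diag(729, 729)·P⁻¹ = [[-1458, -2187], [-729, -729]] · [[1, -3], [-1, 2]] = [[729, 0], [0, 729]].

[[729, 0], [0, 729]]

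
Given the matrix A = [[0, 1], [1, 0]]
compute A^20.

A² = I (check: tr A = 0 and det A = -1), so A^20 = I since 20 is even.

[[1, 0], [0, 1]]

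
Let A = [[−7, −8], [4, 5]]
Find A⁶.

tr A = −2 and det A = −3, so the characteristic polynomial is λ² − (−2)λ + (−3) with roots 1 and −3.
Eigenvectors give P = [[−1, 2], [1, −1]] with P⁻¹ = [[1, 2], [1, 1]], and A = P·diag(1, −3)·P⁻¹.
Then A⁶ = P·diag(1, 729)·P⁻¹ = [[−1, 1458], [1, −729]] · [[1, 2], [1, 1]] = [[1457, 1456], [−728, −727]].

[[1457, 1456], [−728, −727]]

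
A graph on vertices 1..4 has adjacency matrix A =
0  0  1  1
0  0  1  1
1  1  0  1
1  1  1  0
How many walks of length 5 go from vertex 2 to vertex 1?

18

The number of length-5 walks from vertex 2 to vertex 1 is entry (2,1) of A^5, where A is the adjacency matrix.
A^2 = [[2, 2, 1, 1], [2, 2, 1, 1], [1, 1, 3, 2], [1, 1, 2, 3]]
A^3 = [[2, 2, 5, 5], [2, 2, 5, 5], [5, 5, 4, 5], [5, 5, 5, 4]]
A^4 = [[10, 10, 9, 9], [10, 10, 9, 9], [9, 9, 15, 14], [9, 9, 14, 15]]
A^5 = [[18, 18, 29, 29], [18, 18, 29, 29], [29, 29, 32, 33], [29, 29, 33, 32]]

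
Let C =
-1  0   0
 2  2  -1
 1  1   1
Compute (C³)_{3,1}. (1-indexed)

4

C² = [[1, 0, 0], [1, 3, -3], [2, 3, 0]]
C³ = [[-1, 0, 0], [2, 3, -6], [4, 6, -3]]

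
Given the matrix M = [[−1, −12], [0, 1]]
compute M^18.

M² = I (check: tr M = 0 and det M = −1), so M^18 = I since 18 is even.

[[1, 0], [0, 1]]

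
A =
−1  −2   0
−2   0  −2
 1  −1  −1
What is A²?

[[5, 2, 4], [0, 6, 2], [0, −1, 3]]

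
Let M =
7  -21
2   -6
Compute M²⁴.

M² = M (a projection; rank 1, trace 1), so M²⁴ = M.

[[7, -21], [2, -6]]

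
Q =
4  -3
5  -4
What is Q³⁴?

[[1, 0], [0, 1]]

Q² = I (check: tr Q = 0 and det Q = -1), so Q³⁴ = I since 34 is even.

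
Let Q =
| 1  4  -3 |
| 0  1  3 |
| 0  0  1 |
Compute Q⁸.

Q = I + N where N = [[0, 4, -3], [0, 0, 3], [0, 0, 0]] is strictly upper-triangular, so N³ = 0.
(I + N)⁸ = I + 8·N + 28·N² = [[1, 32, 312], [0, 1, 24], [0, 0, 1]].

[[1, 32, 312], [0, 1, 24], [0, 0, 1]]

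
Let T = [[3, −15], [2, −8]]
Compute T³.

tr T = −5 and det T = 6, so the characteristic polynomial is λ² − (−5)λ + (6) with roots −3 and −2.
Eigenvectors give P = [[−5, 3], [−2, 1]] with P⁻¹ = [[1, −3], [2, −5]], and T = P·diag(−3, −2)·P⁻¹.
Then T³ = P·diag(−27, −8)·P⁻¹ = [[135, −24], [54, −8]] · [[1, −3], [2, −5]] = [[87, −285], [38, −122]].

[[87, −285], [38, −122]]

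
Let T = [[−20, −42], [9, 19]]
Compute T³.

tr T = −1 and det T = −2, so the characteristic polynomial is λ² − (−1)λ + (−2) with roots −2 and 1.
Eigenvectors give P = [[−7, −2], [3, 1]] with P⁻¹ = [[−1, −2], [3, 7]], and T = P·diag(−2, 1)·P⁻¹.
Then T³ = P·diag(−8, 1)·P⁻¹ = [[56, −2], [−24, 1]] · [[−1, −2], [3, 7]] = [[−62, −126], [27, 55]].

[[−62, −126], [27, 55]]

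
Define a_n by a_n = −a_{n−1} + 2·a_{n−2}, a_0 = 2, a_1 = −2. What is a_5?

With companion matrix Q = [[−1, 2], [1, 0]], [a_n, a_{n−1}]ᵀ = Q·[a_{n−1}, a_{n−2}]ᵀ, so [a_5, a_4]ᵀ = Q⁴·[a_1, a_0]ᵀ.
Q⁴ = [[11, −10], [−5, 6]], giving [a_5, a_4]ᵀ = [[−42], [22]].

−42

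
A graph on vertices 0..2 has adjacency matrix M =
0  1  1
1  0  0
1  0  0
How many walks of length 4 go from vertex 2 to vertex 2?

The number of length-4 walks from vertex 2 to vertex 2 is entry (2,2) of M⁴, where M is the adjacency matrix.
M² = [[2, 0, 0], [0, 1, 1], [0, 1, 1]]
M³ = [[0, 2, 2], [2, 0, 0], [2, 0, 0]]
M⁴ = [[4, 0, 0], [0, 2, 2], [0, 2, 2]]

2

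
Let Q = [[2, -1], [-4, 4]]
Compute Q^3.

[[40, -32], [-128, 104]]

Q^2 = [[8, -6], [-24, 20]]
Q^3 = [[40, -32], [-128, 104]]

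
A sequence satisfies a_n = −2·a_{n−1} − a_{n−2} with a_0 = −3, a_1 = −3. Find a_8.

With companion matrix T = [[−2, −1], [1, 0]], [a_n, a_{n−1}]ᵀ = T·[a_{n−1}, a_{n−2}]ᵀ, so [a_8, a_7]ᵀ = T^7·[a_1, a_0]ᵀ.
T^7 = [[−8, −7], [7, 6]], giving [a_8, a_7]ᵀ = [[45], [−39]].

45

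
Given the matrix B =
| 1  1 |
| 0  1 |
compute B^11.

B = I + N where N = [[0, 1], [0, 0]] is strictly upper-triangular, so N^2 = 0.
(I + N)^11 = I + 11·N = [[1, 11], [0, 1]].

[[1, 11], [0, 1]]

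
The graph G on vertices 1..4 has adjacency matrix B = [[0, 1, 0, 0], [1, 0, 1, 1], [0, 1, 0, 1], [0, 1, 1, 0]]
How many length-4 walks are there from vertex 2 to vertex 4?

6

The number of length-4 walks from vertex 2 to vertex 4 is entry (2,4) of B⁴, where B is the adjacency matrix.
B² = [[1, 0, 1, 1], [0, 3, 1, 1], [1, 1, 2, 1], [1, 1, 1, 2]]
B³ = [[0, 3, 1, 1], [3, 2, 4, 4], [1, 4, 2, 3], [1, 4, 3, 2]]
B⁴ = [[3, 2, 4, 4], [2, 11, 6, 6], [4, 6, 7, 6], [4, 6, 6, 7]]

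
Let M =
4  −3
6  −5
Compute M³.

tr M = −1 and det M = −2, so the characteristic polynomial is λ² − (−1)λ + (−2) with roots −2 and 1.
Eigenvectors give P = [[−1, 1], [−2, 1]] with P⁻¹ = [[1, −1], [2, −1]], and M = P·diag(−2, 1)·P⁻¹.
Then M³ = P·diag(−8, 1)·P⁻¹ = [[8, 1], [16, 1]] · [[1, −1], [2, −1]] = [[10, −9], [18, −17]].

[[10, −9], [18, −17]]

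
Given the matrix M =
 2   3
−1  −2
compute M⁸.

[[1, 0], [0, 1]]

M² = I (check: tr M = 0 and det M = −1), so M⁸ = I since 8 is even.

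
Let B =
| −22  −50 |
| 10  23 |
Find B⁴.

tr B = 1 and det B = −6, so the characteristic polynomial is λ² − (1)λ + (−6) with roots −2 and 3.
Eigenvectors give P = [[−5, −2], [2, 1]] with P⁻¹ = [[−1, −2], [2, 5]], and B = P·diag(−2, 3)·P⁻¹.
Then B⁴ = P·diag(16, 81)·P⁻¹ = [[−80, −162], [32, 81]] · [[−1, −2], [2, 5]] = [[−244, −650], [130, 341]].

[[−244, −650], [130, 341]]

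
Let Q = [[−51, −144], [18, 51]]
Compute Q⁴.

[[81, 0], [0, 81]]

tr Q = 0 and det Q = −9, so the characteristic polynomial is λ² − (0)λ + (−9) with roots −3 and 3.
Eigenvectors give P = [[−3, −8], [1, 3]] with P⁻¹ = [[−3, −8], [1, 3]], and Q = P·diag(−3, 3)·P⁻¹.
Then Q⁴ = P·diag(81, 81)·P⁻¹ = [[−243, −648], [81, 243]] · [[−3, −8], [1, 3]] = [[81, 0], [0, 81]].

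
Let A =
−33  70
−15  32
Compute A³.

[[−237, 490], [−105, 218]]

tr A = −1 and det A = −6, so the characteristic polynomial is λ² − (−1)λ + (−6) with roots 2 and −3.
Eigenvectors give P = [[2, 7], [1, 3]] with P⁻¹ = [[−3, 7], [1, −2]], and A = P·diag(2, −3)·P⁻¹.
Then A³ = P·diag(8, −27)·P⁻¹ = [[16, −189], [8, −81]] · [[−3, 7], [1, −2]] = [[−237, 490], [−105, 218]].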